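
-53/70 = -0.76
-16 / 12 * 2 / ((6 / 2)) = -8 / 9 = -0.89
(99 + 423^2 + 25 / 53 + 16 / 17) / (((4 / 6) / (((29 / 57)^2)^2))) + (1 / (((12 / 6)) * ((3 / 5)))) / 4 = 456358548076069 / 25362551736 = 17993.40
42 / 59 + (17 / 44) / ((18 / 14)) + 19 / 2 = 245611 / 23364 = 10.51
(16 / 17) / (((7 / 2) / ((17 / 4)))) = 8 / 7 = 1.14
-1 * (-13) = 13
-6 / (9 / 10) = -20 / 3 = -6.67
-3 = -3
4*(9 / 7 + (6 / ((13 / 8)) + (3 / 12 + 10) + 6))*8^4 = 347799.91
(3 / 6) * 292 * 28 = 4088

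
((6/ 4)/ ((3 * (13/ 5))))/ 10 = 1/ 52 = 0.02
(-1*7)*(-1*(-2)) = -14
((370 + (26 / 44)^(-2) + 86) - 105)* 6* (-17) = -36094.12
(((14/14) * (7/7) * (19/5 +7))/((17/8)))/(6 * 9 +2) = 54/595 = 0.09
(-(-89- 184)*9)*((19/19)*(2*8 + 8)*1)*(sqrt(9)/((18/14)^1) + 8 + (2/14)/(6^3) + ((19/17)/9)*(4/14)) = 10394943/17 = 611467.24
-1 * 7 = -7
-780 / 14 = -390 / 7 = -55.71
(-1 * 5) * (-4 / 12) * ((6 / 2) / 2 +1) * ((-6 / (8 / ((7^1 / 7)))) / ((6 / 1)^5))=-25 / 62208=-0.00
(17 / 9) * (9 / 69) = 17 / 69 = 0.25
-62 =-62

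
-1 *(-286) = 286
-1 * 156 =-156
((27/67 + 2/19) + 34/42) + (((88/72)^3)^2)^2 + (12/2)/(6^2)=12.60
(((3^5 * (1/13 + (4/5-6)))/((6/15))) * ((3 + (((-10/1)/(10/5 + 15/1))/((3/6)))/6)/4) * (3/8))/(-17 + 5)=296703/4352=68.18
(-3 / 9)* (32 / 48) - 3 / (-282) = -179 / 846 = -0.21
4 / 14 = 2 / 7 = 0.29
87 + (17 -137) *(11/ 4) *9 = -2883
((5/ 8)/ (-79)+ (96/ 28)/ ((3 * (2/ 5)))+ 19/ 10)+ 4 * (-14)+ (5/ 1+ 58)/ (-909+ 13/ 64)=-1347482889/ 26256440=-51.32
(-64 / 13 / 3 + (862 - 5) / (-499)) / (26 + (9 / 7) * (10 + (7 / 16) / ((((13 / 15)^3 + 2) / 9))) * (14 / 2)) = -9356271568 / 360403260477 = -0.03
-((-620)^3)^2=-56800235584000000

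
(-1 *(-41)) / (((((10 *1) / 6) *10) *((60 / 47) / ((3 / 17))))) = 5781 / 17000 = 0.34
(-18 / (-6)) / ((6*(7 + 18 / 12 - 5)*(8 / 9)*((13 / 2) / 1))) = 9 / 364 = 0.02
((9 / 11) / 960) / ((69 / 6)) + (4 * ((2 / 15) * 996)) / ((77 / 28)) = 7819267 / 40480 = 193.16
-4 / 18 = -2 / 9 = -0.22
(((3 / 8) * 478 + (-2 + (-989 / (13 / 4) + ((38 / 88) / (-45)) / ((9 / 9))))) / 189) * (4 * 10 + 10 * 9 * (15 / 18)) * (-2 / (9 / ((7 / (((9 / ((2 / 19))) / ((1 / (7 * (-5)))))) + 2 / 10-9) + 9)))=488971444 / 143981145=3.40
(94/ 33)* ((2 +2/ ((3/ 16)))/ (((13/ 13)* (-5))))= -3572/ 495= -7.22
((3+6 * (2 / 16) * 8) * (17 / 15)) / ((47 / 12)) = 612 / 235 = 2.60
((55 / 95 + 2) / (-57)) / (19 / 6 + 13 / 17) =-1666 / 144761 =-0.01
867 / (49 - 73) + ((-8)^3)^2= 2096863 / 8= 262107.88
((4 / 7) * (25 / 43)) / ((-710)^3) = -1 / 1077312110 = -0.00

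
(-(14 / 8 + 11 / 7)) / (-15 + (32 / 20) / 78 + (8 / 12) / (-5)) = 18135 / 82516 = 0.22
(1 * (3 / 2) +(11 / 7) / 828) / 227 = 8705 / 1315692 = 0.01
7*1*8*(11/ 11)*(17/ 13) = 952/ 13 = 73.23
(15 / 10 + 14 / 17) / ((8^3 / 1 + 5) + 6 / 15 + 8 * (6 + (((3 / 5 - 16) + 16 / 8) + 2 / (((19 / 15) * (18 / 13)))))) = 22515 / 4528358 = 0.00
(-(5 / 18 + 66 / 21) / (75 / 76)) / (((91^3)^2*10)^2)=-8189 / 76184833901464129904767136250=-0.00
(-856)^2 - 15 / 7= 5129137 / 7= 732733.86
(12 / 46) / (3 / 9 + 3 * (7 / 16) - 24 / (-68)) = 4896 / 37513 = 0.13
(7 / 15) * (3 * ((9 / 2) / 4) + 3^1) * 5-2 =103 / 8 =12.88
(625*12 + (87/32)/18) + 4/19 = 27361319/3648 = 7500.36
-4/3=-1.33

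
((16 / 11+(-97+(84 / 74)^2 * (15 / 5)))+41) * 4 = -3052752 / 15059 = -202.72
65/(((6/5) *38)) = 325/228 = 1.43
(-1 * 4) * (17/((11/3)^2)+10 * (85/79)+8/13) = -6282612/124267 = -50.56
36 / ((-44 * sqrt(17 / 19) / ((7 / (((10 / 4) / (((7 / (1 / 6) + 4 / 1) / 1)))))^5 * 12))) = -11963357813256192 * sqrt(323) / 584375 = -367927903026.40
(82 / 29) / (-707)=-82 / 20503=-0.00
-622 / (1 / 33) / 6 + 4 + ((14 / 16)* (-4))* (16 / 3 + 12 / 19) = -195959 / 57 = -3437.88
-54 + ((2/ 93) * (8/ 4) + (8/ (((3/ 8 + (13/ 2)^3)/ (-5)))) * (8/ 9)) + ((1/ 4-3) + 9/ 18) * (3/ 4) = -55.77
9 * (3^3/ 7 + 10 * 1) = 873/ 7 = 124.71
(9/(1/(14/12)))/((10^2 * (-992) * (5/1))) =-21/992000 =-0.00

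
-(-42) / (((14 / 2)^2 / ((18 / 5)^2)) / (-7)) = -1944 / 25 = -77.76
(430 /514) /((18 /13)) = 2795 /4626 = 0.60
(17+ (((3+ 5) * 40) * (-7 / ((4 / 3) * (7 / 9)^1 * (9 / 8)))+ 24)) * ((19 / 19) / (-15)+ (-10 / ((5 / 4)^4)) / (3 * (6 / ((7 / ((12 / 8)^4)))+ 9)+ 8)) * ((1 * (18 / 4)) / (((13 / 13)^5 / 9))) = 7774375653 / 672250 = 11564.71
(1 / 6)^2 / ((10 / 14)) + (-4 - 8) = -2153 / 180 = -11.96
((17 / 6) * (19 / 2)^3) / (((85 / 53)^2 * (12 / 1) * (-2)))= -19266931 / 489600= -39.35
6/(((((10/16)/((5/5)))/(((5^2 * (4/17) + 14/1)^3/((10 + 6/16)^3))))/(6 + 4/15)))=29734996934656/70229738275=423.40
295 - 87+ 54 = 262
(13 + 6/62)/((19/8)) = 3248/589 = 5.51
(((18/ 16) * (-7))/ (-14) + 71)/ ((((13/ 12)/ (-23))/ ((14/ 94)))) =-553035/ 2444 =-226.28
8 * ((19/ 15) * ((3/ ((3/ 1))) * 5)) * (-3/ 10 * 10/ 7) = -152/ 7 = -21.71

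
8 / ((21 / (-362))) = -2896 / 21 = -137.90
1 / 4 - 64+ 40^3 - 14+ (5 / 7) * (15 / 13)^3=3932308631 / 61516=63923.35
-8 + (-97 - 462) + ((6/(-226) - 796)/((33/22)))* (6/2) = -243973/113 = -2159.05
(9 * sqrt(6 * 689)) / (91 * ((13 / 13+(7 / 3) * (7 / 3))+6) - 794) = 81 * sqrt(4134) / 3046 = 1.71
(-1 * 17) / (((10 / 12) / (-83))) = 8466 / 5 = 1693.20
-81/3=-27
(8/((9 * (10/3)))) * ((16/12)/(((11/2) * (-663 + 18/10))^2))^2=8000/2951385362691582267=0.00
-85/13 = -6.54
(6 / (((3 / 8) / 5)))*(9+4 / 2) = 880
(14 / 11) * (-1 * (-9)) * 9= 1134 / 11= 103.09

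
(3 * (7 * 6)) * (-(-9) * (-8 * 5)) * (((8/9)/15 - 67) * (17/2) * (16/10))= 41295475.20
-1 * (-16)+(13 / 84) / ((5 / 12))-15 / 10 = 1041 / 70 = 14.87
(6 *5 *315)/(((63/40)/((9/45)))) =1200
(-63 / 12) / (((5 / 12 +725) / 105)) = -0.76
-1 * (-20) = 20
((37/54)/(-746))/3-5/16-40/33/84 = -12180521/37222416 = -0.33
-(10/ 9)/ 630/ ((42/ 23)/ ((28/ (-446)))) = 23/ 379323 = 0.00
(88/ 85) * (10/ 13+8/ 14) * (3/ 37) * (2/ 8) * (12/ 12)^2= 8052/ 286195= 0.03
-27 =-27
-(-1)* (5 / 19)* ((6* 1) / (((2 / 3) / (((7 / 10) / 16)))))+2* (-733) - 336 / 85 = -75961813 / 51680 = -1469.85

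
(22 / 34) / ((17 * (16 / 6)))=33 / 2312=0.01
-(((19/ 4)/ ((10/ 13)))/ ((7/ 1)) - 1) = 33/ 280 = 0.12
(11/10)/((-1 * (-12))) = 11/120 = 0.09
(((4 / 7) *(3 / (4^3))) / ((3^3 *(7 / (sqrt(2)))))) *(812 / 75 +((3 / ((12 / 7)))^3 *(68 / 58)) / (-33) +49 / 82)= 50375023 *sqrt(2) / 31640716800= 0.00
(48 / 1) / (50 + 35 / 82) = 3936 / 4135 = 0.95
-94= -94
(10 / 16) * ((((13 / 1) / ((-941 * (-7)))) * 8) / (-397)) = -65 / 2615039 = -0.00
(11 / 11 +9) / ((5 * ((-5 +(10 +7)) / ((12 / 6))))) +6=6.33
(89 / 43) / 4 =89 / 172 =0.52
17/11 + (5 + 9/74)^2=1673143/60236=27.78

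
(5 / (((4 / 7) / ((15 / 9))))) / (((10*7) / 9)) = 15 / 8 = 1.88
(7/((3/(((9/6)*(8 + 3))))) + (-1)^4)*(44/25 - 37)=-69599/50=-1391.98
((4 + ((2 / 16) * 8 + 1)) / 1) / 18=1 / 3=0.33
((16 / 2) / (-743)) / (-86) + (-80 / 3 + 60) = 3194912 / 95847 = 33.33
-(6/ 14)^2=-9/ 49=-0.18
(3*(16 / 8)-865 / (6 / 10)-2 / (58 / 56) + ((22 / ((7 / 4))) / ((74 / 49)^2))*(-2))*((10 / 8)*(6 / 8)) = -862676015 / 635216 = -1358.08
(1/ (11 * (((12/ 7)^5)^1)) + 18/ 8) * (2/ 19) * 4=325021/ 342144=0.95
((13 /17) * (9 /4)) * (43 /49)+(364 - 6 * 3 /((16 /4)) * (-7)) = 1322837 /3332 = 397.01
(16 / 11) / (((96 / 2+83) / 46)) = 736 / 1441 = 0.51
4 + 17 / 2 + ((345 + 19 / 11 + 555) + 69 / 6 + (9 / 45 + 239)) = 64071 / 55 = 1164.93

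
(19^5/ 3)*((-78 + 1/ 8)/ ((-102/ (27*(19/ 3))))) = 29309583863/ 272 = 107755823.03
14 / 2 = 7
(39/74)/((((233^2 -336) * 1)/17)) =663/3992522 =0.00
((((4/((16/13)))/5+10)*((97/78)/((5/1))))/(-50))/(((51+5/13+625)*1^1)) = -6887/87930000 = -0.00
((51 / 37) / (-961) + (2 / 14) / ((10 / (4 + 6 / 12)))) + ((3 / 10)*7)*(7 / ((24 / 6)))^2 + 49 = 441997643 / 7964768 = 55.49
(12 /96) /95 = 0.00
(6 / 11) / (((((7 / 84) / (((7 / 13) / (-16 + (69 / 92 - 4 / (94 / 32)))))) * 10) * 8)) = -658 / 248105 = -0.00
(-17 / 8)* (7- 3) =-17 / 2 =-8.50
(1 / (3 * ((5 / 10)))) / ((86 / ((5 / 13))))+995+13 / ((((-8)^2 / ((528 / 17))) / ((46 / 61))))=3477264839 / 3478098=999.76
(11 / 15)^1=11 / 15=0.73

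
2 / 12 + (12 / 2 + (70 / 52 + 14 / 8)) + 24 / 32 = 781 / 78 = 10.01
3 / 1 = 3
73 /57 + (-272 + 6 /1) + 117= -8420 /57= -147.72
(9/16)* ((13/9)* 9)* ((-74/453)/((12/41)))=-19721/4832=-4.08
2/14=0.14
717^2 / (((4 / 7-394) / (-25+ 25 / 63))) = 44268775 / 1377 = 32148.71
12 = 12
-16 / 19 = -0.84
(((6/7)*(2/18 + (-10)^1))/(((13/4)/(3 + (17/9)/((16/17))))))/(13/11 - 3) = 100837/14040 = 7.18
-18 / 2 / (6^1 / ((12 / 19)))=-18 / 19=-0.95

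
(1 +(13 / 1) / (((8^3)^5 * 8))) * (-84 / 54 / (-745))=0.00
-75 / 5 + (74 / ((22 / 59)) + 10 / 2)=2073 / 11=188.45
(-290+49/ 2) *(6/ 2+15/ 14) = -30267/ 28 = -1080.96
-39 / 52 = -3 / 4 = -0.75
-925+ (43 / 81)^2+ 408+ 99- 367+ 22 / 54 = -5145863 / 6561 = -784.31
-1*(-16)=16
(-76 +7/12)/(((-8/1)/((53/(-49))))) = -47965/4704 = -10.20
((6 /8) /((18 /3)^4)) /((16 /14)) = 7 /13824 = 0.00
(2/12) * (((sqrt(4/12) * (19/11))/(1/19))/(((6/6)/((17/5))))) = 6137 * sqrt(3)/990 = 10.74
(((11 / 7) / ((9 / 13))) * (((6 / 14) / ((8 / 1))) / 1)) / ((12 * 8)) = 143 / 112896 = 0.00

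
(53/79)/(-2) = -0.34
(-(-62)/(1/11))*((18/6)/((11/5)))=930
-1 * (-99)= 99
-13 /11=-1.18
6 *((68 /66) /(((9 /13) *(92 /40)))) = 8840 /2277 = 3.88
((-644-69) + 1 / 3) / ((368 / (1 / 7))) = -1069 / 3864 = -0.28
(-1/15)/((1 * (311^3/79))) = -0.00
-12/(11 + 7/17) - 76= -7474/97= -77.05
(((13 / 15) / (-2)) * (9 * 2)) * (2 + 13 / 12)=-481 / 20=-24.05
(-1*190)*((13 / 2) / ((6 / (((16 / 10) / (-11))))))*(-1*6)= -1976 / 11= -179.64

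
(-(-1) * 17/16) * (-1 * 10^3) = -2125/2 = -1062.50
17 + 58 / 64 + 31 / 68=9989 / 544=18.36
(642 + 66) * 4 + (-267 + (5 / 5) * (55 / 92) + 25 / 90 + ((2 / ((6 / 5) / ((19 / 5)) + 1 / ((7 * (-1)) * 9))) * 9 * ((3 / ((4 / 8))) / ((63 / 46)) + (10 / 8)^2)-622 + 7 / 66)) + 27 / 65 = 978130903943 / 425070360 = 2301.10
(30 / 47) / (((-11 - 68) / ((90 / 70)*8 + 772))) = -164280 / 25991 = -6.32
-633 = -633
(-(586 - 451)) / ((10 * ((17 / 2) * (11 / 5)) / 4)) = -540 / 187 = -2.89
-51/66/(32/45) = -765/704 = -1.09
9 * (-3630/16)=-16335/8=-2041.88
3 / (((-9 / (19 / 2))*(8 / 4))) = -19 / 12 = -1.58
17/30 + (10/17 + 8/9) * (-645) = -485611/510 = -952.18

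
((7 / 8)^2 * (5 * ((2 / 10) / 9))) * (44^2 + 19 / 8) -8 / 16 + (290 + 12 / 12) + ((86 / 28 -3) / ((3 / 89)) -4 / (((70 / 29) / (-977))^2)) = -654855.86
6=6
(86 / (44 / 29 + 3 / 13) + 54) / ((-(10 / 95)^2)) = -9313.69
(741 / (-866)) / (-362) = 741 / 313492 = 0.00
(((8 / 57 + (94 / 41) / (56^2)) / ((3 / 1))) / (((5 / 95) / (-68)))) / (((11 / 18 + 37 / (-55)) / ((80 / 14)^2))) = 193351642000 / 6004901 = 32198.97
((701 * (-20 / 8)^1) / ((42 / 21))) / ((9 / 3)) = -3505 / 12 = -292.08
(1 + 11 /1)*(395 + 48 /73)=346596 /73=4747.89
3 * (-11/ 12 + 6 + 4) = 109/ 4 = 27.25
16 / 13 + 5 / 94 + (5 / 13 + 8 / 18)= 23239 / 10998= 2.11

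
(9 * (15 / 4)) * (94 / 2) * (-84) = -133245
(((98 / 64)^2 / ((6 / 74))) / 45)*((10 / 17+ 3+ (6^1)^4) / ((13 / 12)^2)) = 1962675841 / 2758080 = 711.61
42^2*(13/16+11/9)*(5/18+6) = 1622341/72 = 22532.51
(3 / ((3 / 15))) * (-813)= -12195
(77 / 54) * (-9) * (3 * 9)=-693 / 2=-346.50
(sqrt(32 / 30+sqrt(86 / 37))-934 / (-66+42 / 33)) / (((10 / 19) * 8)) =19 * sqrt(328560+8325 * sqrt(3182)) / 44400+97603 / 28480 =3.81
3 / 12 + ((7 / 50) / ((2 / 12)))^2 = 2389 / 2500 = 0.96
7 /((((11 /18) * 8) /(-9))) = -12.89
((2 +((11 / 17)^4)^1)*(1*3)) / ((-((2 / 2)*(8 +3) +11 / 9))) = -4905441 / 9187310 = -0.53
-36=-36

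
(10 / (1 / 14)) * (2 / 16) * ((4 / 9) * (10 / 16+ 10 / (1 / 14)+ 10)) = 42175 / 36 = 1171.53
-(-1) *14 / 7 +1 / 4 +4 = 25 / 4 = 6.25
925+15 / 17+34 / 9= 142238 / 153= 929.66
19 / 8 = 2.38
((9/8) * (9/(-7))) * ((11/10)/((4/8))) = -891/280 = -3.18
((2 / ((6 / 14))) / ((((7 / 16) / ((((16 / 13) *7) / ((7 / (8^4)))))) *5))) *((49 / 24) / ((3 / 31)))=398196736 / 1755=226892.73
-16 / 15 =-1.07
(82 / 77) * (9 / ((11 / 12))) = 10.46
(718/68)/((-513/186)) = -11129/2907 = -3.83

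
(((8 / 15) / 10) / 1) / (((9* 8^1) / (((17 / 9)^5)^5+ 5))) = 2885315500919170419101256921151 / 484581141692000497419918075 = 5954.25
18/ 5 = 3.60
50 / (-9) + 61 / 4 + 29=1393 / 36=38.69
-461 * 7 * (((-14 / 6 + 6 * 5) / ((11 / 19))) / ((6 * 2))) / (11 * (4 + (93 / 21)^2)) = -249359971 / 5039892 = -49.48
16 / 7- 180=-1244 / 7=-177.71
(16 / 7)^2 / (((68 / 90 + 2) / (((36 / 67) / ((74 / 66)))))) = 3421440 / 3765601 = 0.91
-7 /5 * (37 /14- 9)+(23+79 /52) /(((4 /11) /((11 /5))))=163531 /1040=157.24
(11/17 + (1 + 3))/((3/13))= 20.14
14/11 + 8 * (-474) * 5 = -208546/11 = -18958.73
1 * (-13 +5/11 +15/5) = -105/11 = -9.55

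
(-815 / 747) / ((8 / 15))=-2.05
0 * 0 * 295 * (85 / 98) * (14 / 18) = 0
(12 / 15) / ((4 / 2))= 2 / 5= 0.40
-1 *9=-9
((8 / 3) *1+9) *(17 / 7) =85 / 3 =28.33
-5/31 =-0.16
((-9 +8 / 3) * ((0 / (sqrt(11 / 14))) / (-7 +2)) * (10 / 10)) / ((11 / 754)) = 0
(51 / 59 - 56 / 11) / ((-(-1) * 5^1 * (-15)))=2743 / 48675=0.06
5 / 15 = 1 / 3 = 0.33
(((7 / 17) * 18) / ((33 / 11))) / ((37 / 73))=3066 / 629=4.87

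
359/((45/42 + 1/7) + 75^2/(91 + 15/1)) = 133189/20138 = 6.61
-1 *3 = -3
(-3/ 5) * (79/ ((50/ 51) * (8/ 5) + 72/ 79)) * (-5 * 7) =668.95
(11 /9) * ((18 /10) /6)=11 /30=0.37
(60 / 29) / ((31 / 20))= 1200 / 899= 1.33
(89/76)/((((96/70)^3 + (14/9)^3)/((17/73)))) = 47290138875/1100005111264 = 0.04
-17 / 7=-2.43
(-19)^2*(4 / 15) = 1444 / 15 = 96.27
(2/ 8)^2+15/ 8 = 31/ 16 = 1.94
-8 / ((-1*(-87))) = -8 / 87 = -0.09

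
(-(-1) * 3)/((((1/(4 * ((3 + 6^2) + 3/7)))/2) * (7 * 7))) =6624/343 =19.31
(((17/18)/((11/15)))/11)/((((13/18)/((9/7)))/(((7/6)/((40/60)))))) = 2295/6292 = 0.36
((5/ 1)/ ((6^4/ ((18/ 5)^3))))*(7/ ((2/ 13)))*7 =5733/ 100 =57.33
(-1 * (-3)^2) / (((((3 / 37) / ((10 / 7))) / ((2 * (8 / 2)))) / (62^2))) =-34134720 / 7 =-4876388.57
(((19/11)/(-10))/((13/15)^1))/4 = -57/1144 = -0.05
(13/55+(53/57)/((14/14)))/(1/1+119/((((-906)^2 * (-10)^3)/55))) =40013018880/34310671219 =1.17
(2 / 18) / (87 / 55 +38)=55 / 19593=0.00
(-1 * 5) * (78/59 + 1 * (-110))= 32060/59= 543.39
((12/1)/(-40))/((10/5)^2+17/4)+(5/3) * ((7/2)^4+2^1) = 222993/880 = 253.40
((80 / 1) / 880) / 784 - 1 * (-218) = 1880033 / 8624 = 218.00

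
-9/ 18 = -1/ 2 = -0.50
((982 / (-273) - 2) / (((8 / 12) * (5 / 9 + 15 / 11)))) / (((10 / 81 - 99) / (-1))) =-3063258 / 69237805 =-0.04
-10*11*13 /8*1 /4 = -715 /16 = -44.69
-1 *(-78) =78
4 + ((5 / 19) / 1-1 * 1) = 62 / 19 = 3.26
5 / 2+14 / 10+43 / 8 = 371 / 40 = 9.28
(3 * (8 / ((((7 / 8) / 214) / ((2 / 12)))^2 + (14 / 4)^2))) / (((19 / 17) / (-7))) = -298956288 / 24364669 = -12.27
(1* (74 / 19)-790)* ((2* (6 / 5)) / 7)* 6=-1075392 / 665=-1617.13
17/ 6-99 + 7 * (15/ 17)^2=-157303/ 1734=-90.72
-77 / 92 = -0.84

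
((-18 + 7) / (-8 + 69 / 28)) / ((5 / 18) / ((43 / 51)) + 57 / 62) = 1806 / 1135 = 1.59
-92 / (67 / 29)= -2668 / 67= -39.82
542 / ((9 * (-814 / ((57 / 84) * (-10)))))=25745 / 51282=0.50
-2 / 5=-0.40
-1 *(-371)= 371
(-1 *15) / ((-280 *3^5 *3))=1 / 13608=0.00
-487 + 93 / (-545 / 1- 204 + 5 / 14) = -5105549 / 10481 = -487.12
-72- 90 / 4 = -94.50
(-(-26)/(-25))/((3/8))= -208/75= -2.77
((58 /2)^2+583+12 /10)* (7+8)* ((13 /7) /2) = 19851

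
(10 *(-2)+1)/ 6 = -3.17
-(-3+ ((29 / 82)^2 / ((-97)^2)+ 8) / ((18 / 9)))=-126533073 / 126532232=-1.00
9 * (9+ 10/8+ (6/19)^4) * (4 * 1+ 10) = 336945735/260642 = 1292.75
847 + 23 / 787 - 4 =663464 / 787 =843.03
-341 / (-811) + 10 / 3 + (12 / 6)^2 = 18865 / 2433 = 7.75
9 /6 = 3 /2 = 1.50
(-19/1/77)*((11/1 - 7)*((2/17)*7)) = -0.81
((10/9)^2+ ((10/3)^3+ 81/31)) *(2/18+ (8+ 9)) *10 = 158097940/22599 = 6995.79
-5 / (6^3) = -5 / 216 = -0.02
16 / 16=1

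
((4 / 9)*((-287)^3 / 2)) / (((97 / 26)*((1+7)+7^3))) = -94559612 / 23571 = -4011.69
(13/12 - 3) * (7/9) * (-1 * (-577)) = -92897/108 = -860.16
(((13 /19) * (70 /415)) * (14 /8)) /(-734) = -0.00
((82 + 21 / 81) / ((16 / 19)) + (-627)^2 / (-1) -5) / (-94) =169791689 / 40608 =4181.24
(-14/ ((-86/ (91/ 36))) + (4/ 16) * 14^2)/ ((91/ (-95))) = -1038065/ 20124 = -51.58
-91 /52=-7 /4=-1.75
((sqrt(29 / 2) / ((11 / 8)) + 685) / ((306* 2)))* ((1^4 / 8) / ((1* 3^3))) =sqrt(58) / 363528 + 685 / 132192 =0.01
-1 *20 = -20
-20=-20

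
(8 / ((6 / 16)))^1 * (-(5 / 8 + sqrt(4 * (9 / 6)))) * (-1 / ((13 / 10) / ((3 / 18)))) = 200 / 117 + 320 * sqrt(6) / 117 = 8.41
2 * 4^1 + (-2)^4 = 24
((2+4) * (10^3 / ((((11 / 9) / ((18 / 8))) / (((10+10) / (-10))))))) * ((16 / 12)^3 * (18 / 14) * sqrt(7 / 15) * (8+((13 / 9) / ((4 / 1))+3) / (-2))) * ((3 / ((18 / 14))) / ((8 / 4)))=-364000 * sqrt(105) / 11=-339080.92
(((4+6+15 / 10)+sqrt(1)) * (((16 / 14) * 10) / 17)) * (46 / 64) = 2875 / 476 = 6.04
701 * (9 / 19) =332.05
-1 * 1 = -1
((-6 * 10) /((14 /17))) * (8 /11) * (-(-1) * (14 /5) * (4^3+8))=-117504 /11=-10682.18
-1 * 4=-4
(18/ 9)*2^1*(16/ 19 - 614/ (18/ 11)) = -256076/ 171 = -1497.52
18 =18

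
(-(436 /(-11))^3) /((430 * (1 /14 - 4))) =-36.86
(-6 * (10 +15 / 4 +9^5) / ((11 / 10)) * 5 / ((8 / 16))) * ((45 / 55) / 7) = -318938850 / 847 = -376551.18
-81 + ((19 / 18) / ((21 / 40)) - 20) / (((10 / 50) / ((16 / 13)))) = -471017 / 2457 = -191.70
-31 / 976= -0.03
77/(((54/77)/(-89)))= -527681/54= -9771.87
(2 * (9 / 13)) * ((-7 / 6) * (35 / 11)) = -735 / 143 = -5.14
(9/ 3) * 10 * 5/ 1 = 150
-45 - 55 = -100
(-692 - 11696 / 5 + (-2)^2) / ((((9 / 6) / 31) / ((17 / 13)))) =-15953344 / 195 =-81812.02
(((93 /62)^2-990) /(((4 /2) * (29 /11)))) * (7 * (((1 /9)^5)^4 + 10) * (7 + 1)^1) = -4109655655125013642635833 /39174699812516770581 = -104905.86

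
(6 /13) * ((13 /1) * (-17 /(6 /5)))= -85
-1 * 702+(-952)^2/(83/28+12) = 25082374/419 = 59862.47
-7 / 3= -2.33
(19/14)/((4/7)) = 19/8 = 2.38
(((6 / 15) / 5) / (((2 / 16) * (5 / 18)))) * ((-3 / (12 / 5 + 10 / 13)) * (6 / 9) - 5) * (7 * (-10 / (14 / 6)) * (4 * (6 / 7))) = 4810752 / 3605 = 1334.47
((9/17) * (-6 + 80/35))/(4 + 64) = -0.03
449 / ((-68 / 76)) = -8531 / 17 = -501.82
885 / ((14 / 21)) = 2655 / 2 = 1327.50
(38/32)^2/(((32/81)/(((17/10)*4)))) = 497097/20480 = 24.27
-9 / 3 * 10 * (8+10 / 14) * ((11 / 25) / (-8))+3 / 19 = 38667 / 2660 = 14.54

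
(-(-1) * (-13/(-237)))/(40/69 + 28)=299/155788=0.00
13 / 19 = 0.68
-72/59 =-1.22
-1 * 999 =-999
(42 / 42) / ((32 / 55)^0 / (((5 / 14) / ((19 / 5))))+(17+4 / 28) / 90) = 525 / 5686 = 0.09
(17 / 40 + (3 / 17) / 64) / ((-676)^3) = -179 / 129269370880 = -0.00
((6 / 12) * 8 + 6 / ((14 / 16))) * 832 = 63232 / 7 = 9033.14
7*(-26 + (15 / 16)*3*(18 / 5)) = -889 / 8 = -111.12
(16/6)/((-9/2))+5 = 119/27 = 4.41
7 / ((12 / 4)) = 7 / 3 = 2.33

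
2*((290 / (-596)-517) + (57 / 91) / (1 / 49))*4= -7543364 / 1937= -3894.35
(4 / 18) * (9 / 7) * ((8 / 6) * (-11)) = -4.19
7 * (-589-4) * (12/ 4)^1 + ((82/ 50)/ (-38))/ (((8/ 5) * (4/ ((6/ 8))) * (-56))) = -16959989637/ 1361920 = -12453.00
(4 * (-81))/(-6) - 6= 48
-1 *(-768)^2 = -589824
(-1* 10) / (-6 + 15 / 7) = 70 / 27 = 2.59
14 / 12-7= -35 / 6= -5.83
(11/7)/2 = 11/14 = 0.79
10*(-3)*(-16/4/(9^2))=40/27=1.48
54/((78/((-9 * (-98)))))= 7938/13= 610.62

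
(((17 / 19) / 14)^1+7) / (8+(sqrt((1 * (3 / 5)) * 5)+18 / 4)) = 46975 / 81529 - 3758 * sqrt(3) / 81529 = 0.50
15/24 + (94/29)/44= 1783/2552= 0.70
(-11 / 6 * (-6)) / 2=11 / 2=5.50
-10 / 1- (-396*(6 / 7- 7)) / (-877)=-44362 / 6139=-7.23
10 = 10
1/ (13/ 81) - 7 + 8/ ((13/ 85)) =51.54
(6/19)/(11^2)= 6/2299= 0.00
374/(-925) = -374/925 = -0.40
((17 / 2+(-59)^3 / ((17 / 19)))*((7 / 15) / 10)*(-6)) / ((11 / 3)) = 163886373 / 9350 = 17527.95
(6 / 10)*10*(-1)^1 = -6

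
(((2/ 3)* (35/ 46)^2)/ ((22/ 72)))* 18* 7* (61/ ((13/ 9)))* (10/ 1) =5084289000/ 75647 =67210.72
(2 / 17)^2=4 / 289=0.01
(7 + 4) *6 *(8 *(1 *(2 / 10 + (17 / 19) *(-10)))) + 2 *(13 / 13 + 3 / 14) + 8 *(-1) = -3075081 / 665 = -4624.18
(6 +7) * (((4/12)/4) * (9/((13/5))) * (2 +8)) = 75/2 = 37.50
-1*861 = -861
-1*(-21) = 21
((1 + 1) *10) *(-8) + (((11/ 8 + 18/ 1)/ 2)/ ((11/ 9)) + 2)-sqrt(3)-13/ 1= -28701/ 176-sqrt(3)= -164.81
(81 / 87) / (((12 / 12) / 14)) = 378 / 29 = 13.03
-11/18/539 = -1/882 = -0.00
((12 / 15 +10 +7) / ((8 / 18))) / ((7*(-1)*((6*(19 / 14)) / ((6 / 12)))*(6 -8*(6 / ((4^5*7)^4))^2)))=-2422891769030393810182832390144 / 41379724594676388668291070033635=-0.06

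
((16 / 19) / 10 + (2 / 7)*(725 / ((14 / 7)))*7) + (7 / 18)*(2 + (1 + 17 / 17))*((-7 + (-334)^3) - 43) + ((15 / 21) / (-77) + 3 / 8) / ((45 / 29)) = -57958892.01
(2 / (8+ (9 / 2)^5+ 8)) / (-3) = -64 / 178683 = -0.00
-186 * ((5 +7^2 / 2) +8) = -6975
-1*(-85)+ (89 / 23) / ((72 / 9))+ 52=25297 / 184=137.48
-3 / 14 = -0.21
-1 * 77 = -77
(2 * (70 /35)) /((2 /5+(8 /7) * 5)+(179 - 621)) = -35 /3814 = -0.01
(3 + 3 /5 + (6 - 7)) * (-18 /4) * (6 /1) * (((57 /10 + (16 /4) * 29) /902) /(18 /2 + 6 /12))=-427167 /428450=-1.00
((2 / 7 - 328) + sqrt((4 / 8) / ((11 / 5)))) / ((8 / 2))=-1147 / 14 + sqrt(110) / 88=-81.81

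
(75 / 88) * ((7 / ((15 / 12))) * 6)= 315 / 11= 28.64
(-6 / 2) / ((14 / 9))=-27 / 14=-1.93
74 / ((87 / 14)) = 11.91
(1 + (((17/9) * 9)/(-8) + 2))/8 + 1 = 71/64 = 1.11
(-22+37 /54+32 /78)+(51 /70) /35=-8979487 /429975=-20.88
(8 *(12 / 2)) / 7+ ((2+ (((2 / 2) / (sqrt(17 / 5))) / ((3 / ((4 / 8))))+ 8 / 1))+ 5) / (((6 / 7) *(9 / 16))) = 28 *sqrt(85) / 1377+ 2392 / 63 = 38.16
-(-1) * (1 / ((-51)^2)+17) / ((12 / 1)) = 1.42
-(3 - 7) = 4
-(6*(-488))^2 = -8573184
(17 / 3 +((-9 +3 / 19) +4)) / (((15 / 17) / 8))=6392 / 855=7.48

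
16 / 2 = 8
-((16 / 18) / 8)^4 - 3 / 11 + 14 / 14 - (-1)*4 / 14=511681 / 505197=1.01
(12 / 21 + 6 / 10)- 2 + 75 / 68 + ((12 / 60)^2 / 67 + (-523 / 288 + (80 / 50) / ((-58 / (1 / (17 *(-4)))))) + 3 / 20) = -2315018227 / 1664762400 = -1.39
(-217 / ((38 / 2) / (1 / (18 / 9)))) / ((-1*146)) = 217 / 5548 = 0.04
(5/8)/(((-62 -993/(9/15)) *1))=-5/13736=-0.00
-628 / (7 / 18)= -11304 / 7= -1614.86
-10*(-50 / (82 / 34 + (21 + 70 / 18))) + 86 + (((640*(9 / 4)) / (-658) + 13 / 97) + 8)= 14697744343 / 133300601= 110.26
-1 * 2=-2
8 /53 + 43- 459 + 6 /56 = -616961 /1484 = -415.74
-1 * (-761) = 761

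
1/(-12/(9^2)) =-27/4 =-6.75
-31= -31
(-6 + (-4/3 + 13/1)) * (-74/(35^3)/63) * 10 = -2516/1620675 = -0.00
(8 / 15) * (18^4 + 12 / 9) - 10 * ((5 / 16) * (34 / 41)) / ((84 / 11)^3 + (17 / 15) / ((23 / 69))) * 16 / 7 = 2159234226013684 / 38566088505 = 55987.90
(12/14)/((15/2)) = 4/35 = 0.11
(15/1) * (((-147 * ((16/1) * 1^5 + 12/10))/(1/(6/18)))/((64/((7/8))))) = -44247/256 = -172.84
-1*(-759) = 759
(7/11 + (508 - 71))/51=4814/561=8.58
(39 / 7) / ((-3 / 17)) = -221 / 7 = -31.57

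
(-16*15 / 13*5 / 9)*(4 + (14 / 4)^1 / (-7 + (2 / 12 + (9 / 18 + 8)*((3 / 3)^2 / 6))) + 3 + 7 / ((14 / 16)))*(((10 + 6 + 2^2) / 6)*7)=-1741600 / 507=-3435.11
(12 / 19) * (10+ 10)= 240 / 19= 12.63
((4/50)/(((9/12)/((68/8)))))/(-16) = -17/300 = -0.06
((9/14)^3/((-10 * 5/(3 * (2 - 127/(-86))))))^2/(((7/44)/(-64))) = -4703624327259/3806827517500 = -1.24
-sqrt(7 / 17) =-sqrt(119) / 17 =-0.64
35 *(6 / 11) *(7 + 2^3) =3150 / 11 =286.36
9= 9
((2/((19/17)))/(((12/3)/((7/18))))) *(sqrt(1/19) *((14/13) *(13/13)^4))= 833 *sqrt(19)/84474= 0.04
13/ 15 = 0.87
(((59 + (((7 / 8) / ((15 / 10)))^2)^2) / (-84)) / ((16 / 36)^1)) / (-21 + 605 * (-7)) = 1225825 / 3294756864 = 0.00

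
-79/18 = -4.39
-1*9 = -9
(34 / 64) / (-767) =-17 / 24544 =-0.00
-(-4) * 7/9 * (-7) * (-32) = 6272/9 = 696.89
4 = 4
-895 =-895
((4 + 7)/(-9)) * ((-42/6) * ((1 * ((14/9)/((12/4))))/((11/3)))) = 98/81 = 1.21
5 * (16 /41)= 80 /41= 1.95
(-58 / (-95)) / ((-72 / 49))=-1421 / 3420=-0.42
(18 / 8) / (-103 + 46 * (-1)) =-9 / 596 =-0.02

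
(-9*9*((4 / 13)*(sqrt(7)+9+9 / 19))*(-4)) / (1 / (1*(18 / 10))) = 11664*sqrt(7) / 65+419904 / 247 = 2174.79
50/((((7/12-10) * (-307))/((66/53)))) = 39600/1838623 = 0.02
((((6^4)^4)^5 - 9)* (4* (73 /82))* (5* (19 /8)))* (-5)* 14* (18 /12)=-130117525393393468683425844150236368724881992755441349311467402035225 /164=-793399545081667491972108800000000000000000000000000000000000000000.00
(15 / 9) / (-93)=-5 / 279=-0.02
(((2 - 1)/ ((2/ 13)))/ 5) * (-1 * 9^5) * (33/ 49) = -25332021/ 490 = -51698.00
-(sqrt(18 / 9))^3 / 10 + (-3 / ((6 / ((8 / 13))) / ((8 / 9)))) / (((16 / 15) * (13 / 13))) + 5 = 185 / 39 - sqrt(2) / 5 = 4.46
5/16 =0.31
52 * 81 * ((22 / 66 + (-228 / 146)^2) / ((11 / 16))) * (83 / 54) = 1530177376 / 58619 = 26103.78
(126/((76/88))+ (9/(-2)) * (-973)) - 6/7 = 1203261/266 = 4523.54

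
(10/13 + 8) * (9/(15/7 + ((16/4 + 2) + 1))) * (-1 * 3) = -10773/416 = -25.90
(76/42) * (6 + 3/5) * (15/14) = 627/49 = 12.80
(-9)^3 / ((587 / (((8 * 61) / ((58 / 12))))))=-2134512 / 17023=-125.39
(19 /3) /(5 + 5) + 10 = 319 /30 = 10.63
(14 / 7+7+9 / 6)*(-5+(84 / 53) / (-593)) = -3301809 / 62858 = -52.53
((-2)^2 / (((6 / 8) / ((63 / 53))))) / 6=56 / 53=1.06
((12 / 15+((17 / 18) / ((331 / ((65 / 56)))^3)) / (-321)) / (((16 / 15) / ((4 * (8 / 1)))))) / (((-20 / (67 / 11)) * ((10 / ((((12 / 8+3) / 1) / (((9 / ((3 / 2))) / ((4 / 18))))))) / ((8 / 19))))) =-9861895443830725249 / 192270163067863372800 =-0.05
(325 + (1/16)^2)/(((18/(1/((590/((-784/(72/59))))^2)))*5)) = 199765601/46656000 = 4.28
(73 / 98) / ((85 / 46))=1679 / 4165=0.40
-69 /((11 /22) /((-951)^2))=-124807338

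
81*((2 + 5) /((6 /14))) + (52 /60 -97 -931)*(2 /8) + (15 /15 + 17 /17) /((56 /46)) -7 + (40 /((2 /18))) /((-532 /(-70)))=8843659 /7980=1108.23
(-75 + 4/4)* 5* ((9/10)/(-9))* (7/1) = 259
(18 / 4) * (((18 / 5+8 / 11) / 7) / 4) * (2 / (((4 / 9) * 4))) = 1377 / 1760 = 0.78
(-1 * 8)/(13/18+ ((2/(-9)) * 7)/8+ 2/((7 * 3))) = -2016/157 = -12.84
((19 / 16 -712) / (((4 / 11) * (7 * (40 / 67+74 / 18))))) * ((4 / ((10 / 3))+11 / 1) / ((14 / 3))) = -812058291 / 5237120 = -155.06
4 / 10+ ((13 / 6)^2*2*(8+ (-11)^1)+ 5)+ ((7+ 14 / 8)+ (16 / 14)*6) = -3007 / 420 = -7.16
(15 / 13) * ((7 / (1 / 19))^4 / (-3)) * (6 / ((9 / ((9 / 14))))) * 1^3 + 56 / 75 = -50287615147 / 975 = -51577041.18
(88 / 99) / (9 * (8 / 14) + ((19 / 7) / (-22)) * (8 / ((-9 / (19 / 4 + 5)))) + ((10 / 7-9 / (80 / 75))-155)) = -9856 / 1727475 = -0.01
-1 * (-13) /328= 13 /328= 0.04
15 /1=15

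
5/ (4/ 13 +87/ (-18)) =-390/ 353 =-1.10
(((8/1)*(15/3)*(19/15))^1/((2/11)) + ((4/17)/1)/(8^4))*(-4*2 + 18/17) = -858632369/443904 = -1934.27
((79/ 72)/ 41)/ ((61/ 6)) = 79/ 30012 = 0.00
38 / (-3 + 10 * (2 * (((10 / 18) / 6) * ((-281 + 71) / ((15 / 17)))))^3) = -747954 / 16851649049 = -0.00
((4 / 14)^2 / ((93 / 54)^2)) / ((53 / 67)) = 0.03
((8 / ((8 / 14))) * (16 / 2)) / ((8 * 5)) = 14 / 5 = 2.80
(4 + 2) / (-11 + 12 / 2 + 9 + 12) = 3 / 8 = 0.38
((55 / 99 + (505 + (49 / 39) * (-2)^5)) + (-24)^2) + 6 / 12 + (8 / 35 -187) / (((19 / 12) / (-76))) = 81956339 / 8190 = 10006.88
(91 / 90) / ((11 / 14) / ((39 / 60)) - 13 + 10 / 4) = -8281 / 76095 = -0.11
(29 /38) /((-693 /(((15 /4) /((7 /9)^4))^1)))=-317115 /28101304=-0.01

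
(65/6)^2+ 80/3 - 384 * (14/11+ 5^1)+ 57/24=-1791761/792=-2262.32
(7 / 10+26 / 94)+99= 46989 / 470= 99.98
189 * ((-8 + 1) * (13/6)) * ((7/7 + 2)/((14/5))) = -12285/4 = -3071.25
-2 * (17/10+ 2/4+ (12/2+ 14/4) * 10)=-972/5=-194.40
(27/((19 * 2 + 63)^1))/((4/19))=513/404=1.27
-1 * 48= -48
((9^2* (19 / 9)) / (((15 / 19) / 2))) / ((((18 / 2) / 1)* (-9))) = -722 / 135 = -5.35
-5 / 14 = -0.36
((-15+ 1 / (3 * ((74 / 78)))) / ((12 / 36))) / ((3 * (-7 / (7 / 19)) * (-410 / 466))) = -126286 / 144115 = -0.88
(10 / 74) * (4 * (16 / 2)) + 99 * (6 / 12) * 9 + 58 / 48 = 400517 / 888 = 451.03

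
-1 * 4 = -4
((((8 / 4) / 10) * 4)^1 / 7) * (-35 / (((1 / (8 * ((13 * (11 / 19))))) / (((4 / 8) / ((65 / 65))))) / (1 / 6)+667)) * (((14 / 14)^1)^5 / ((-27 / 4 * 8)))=572 / 5152113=0.00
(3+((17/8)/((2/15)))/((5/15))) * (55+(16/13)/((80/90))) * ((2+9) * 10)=32776095/104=315154.76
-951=-951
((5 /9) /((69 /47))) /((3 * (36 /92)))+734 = 535321 /729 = 734.32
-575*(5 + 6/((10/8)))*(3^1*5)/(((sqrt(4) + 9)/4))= -338100/11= -30736.36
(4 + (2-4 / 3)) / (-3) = -14 / 9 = -1.56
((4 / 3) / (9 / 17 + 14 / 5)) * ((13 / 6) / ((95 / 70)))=30940 / 48393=0.64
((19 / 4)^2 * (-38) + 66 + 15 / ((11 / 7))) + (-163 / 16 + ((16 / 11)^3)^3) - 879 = -61943220915443 / 37727163056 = -1641.87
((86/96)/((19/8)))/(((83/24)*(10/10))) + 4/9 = 7856/14193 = 0.55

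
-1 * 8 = -8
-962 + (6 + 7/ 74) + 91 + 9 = -63337/ 74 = -855.91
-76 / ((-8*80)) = 0.12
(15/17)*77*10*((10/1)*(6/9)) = 77000/17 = 4529.41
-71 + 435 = 364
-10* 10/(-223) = 100/223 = 0.45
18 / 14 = 9 / 7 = 1.29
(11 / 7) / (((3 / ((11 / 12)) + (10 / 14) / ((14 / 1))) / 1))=1694 / 3583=0.47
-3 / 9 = -1 / 3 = -0.33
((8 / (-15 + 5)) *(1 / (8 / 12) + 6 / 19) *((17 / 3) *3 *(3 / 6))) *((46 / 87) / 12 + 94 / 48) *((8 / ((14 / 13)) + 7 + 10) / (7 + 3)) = -4904313 / 81200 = -60.40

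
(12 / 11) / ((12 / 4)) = 4 / 11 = 0.36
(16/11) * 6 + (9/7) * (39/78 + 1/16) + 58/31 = 432389/38192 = 11.32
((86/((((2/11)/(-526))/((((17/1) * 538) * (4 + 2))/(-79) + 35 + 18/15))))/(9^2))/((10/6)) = 64707632638/53325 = 1213457.71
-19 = -19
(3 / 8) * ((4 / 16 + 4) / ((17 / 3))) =9 / 32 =0.28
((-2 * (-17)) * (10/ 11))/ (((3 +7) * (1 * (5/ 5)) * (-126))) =-0.02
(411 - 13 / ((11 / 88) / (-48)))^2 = 29192409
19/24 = 0.79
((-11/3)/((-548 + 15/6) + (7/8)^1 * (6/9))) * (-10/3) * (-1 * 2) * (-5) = -4400/19617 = -0.22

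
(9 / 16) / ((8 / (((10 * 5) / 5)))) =0.70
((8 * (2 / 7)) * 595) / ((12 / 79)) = 26860 / 3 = 8953.33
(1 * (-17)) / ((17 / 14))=-14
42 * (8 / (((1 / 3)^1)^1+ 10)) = 1008 / 31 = 32.52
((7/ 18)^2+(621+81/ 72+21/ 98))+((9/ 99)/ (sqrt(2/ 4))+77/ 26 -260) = sqrt(2)/ 11+21549977/ 58968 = 365.58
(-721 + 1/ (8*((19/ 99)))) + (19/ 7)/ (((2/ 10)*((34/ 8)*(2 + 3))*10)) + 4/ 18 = -586102151/ 813960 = -720.06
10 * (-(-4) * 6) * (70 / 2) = 8400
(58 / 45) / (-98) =-29 / 2205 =-0.01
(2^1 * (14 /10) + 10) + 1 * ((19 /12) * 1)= 863 /60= 14.38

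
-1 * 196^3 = -7529536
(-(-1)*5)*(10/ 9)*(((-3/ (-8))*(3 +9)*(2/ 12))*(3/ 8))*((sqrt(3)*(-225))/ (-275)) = 225*sqrt(3)/ 176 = 2.21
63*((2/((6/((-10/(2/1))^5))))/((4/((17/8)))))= -1115625/32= -34863.28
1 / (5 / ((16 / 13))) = 16 / 65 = 0.25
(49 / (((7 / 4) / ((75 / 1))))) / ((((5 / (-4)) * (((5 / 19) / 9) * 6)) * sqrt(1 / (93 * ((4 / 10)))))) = -9576 * sqrt(930) / 5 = -58405.75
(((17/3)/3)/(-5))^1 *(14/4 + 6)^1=-323/90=-3.59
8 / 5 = 1.60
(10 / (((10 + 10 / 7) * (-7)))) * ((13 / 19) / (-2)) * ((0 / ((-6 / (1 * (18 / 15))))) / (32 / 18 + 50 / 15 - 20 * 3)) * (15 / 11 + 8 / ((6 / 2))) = 0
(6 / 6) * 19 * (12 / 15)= 76 / 5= 15.20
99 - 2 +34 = 131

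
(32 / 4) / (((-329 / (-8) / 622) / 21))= 119424 / 47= 2540.94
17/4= 4.25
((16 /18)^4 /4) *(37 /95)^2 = 1401856 /59213025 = 0.02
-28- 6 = -34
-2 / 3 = -0.67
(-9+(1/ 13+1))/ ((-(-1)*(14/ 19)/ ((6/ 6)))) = -1957/ 182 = -10.75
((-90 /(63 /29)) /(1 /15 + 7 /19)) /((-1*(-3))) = -31.74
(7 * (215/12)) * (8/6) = 167.22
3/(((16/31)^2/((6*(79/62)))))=22041/256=86.10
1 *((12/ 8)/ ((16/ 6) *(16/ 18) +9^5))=81/ 3188774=0.00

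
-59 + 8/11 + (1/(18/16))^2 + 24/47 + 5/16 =-56.66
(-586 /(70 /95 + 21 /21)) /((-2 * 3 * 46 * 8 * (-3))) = -0.05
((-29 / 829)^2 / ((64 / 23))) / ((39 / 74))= 715691 / 857676768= 0.00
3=3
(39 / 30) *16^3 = 26624 / 5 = 5324.80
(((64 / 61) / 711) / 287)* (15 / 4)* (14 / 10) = 16 / 592737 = 0.00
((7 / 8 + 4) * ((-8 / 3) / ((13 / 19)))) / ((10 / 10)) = -19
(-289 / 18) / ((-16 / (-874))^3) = -24118047917 / 9216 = -2616975.69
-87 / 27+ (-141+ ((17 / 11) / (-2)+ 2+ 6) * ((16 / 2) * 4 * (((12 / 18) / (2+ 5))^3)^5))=-36024091286199384060650 / 249781834804156168437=-144.22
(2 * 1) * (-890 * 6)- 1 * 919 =-11599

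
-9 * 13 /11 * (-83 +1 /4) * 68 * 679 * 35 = 15645901635 /11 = 1422354694.09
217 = 217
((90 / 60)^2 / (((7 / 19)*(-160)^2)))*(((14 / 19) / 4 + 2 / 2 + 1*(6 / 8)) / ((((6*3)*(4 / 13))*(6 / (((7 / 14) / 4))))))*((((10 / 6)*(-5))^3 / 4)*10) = -284375 / 113246208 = -0.00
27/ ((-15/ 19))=-171/ 5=-34.20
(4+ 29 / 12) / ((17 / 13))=1001 / 204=4.91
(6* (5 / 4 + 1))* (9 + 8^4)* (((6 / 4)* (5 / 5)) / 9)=36945 / 4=9236.25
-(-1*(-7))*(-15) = 105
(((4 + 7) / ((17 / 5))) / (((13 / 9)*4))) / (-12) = -165 / 3536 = -0.05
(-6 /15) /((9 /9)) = -2 /5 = -0.40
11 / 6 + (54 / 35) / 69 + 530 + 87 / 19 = 49228607 / 91770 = 536.43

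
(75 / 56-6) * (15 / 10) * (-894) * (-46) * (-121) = 974052783 / 28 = 34787599.39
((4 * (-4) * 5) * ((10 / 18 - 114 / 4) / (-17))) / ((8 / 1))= -2515 / 153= -16.44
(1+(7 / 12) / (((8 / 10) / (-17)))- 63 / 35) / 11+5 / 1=10033 / 2640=3.80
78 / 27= 26 / 9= 2.89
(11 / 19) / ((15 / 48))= 176 / 95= 1.85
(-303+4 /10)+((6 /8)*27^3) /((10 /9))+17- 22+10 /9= 4672633 /360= 12979.54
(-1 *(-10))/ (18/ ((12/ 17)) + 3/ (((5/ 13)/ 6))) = 100/ 723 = 0.14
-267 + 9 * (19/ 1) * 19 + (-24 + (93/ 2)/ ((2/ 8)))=3144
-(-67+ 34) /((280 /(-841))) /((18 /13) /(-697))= 83823311 /1680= 49894.83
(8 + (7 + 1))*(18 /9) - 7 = 25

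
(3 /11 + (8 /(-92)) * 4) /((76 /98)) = -49 /506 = -0.10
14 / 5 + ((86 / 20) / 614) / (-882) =15163301 / 5415480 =2.80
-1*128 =-128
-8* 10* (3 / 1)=-240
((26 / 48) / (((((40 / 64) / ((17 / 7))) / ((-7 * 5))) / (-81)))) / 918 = 13 / 2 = 6.50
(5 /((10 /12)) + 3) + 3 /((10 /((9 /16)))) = 9.17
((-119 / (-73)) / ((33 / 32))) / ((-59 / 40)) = -152320 / 142131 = -1.07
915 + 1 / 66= 915.02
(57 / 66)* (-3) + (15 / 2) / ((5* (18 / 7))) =-265 / 132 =-2.01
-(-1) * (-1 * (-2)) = 2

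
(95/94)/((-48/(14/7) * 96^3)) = -0.00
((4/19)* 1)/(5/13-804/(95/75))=-52/156685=-0.00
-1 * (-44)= 44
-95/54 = -1.76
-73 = -73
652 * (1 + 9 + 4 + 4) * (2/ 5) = 23472/ 5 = 4694.40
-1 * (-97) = 97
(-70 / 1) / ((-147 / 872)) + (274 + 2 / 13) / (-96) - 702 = -632525 / 2184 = -289.62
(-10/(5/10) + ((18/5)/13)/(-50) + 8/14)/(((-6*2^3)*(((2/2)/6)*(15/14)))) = 221063/97500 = 2.27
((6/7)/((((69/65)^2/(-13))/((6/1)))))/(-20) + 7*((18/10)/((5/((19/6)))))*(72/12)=4707116/92575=50.85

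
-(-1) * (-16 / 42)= -8 / 21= -0.38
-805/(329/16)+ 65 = 1215/47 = 25.85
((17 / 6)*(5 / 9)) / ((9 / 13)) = 2.27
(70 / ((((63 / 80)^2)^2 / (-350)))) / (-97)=20480000000 / 31184433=656.74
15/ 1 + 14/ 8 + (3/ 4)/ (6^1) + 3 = 159/ 8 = 19.88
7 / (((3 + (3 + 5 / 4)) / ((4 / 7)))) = 16 / 29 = 0.55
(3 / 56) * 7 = 3 / 8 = 0.38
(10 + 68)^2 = 6084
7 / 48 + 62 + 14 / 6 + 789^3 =23576118407 / 48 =491169133.48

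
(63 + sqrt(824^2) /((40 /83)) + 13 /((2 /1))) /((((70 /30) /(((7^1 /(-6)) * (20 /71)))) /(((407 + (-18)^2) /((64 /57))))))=-741380931 /4544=-163156.01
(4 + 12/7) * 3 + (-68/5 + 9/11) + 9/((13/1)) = 25292/5005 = 5.05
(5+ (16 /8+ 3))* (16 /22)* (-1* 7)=-560 /11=-50.91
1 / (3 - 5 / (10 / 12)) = -1 / 3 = -0.33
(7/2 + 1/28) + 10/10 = 4.54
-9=-9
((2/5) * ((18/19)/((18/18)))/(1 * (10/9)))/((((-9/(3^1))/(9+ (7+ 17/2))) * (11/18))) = -23814/5225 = -4.56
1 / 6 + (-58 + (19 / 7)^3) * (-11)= 860653 / 2058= 418.20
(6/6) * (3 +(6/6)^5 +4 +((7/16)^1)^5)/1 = 8405415/1048576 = 8.02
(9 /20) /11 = 9 /220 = 0.04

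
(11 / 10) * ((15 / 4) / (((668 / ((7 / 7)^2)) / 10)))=165 / 2672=0.06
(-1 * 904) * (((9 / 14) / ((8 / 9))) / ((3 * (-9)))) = 24.21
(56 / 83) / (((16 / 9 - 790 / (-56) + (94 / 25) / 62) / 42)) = 459345600 / 258476027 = 1.78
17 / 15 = 1.13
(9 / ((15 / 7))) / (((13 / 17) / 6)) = 2142 / 65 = 32.95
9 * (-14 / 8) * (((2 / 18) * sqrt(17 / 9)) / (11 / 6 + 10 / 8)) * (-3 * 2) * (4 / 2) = 84 * sqrt(17) / 37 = 9.36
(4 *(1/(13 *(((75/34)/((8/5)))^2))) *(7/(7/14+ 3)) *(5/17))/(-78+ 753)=34816/246796875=0.00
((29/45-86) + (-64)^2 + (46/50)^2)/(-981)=-22564636/5518125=-4.09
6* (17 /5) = 102 /5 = 20.40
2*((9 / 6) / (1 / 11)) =33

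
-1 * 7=-7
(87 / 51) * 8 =232 / 17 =13.65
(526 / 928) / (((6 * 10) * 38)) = 263 / 1057920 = 0.00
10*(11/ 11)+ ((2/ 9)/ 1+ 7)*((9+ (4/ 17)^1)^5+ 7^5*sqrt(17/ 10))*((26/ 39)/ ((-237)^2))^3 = 873964*sqrt(170)/ 43062213483178587+ 611421852545457266150230/ 61142185249585499002059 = 10.00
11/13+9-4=76/13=5.85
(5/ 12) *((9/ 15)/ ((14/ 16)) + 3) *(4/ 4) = 43/ 28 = 1.54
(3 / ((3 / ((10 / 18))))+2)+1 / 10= 239 / 90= 2.66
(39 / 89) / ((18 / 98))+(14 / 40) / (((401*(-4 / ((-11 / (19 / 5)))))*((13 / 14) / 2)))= 252515669 / 105782196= 2.39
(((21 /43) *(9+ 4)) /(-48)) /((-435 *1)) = 91 /299280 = 0.00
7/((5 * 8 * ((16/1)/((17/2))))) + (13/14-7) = -53567/8960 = -5.98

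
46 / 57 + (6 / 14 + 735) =736.24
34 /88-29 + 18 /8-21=-521 /11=-47.36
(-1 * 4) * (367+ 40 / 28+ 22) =-10932 / 7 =-1561.71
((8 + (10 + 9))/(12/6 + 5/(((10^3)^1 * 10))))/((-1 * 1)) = -54000/4001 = -13.50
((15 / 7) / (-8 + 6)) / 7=-15 / 98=-0.15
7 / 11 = 0.64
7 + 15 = 22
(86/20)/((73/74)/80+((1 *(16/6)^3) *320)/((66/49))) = 22681296/23763418643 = 0.00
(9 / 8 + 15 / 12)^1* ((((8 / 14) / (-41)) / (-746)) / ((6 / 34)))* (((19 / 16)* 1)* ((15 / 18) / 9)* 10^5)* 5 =479453125 / 34684524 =13.82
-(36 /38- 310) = 5872 /19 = 309.05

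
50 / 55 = 10 / 11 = 0.91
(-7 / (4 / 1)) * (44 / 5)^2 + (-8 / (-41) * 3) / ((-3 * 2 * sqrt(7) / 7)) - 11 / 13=-44319 / 325 - 4 * sqrt(7) / 41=-136.62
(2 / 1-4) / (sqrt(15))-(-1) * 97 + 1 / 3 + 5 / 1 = 101.82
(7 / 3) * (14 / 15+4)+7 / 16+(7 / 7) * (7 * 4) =28763 / 720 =39.95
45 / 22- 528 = -525.95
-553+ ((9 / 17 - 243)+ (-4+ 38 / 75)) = -1018679 / 1275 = -798.96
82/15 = 5.47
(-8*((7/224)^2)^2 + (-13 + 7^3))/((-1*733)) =-43253759/96075776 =-0.45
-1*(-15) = 15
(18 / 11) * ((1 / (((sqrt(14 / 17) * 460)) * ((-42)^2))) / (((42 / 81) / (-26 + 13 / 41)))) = -28431 * sqrt(238) / 3984891680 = -0.00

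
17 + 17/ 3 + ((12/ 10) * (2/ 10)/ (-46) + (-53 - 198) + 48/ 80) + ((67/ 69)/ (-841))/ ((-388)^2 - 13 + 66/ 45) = -746007313329008/ 3275718190575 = -227.74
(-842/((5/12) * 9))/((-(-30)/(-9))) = 1684/25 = 67.36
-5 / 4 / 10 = -1 / 8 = -0.12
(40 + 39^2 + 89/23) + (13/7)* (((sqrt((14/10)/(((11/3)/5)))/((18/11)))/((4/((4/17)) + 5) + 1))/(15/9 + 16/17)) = 221* sqrt(231)/128478 + 35992/23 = 1564.90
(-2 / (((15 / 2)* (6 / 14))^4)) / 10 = -38416 / 20503125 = -0.00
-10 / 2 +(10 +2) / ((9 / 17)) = 53 / 3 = 17.67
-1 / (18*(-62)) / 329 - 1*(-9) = 3304477 / 367164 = 9.00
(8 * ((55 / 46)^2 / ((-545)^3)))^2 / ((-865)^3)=-58564 / 7593791396493595217782740625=-0.00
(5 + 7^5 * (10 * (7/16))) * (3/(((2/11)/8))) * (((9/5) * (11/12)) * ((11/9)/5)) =156601467/40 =3915036.68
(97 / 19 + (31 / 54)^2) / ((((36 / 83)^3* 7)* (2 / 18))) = 172171355357 / 2010500352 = 85.64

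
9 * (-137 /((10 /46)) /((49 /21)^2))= -255231 /245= -1041.76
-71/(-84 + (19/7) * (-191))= 0.12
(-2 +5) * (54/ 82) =81/ 41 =1.98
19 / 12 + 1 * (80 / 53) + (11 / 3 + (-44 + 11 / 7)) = -52933 / 1484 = -35.67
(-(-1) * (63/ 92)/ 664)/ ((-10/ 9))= -0.00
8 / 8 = 1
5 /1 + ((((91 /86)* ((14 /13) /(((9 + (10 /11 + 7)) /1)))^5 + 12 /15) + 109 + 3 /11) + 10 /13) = 108871745675365753007 /939829975886806290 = 115.84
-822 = -822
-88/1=-88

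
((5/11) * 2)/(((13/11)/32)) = 320/13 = 24.62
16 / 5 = 3.20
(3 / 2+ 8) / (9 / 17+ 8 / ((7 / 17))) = 119 / 250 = 0.48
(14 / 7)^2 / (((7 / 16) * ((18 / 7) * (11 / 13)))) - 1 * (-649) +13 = 65954 / 99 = 666.20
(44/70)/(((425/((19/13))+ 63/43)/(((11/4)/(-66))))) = -8987/100284240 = -0.00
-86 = -86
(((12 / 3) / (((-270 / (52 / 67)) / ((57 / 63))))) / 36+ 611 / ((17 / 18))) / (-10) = -9400563796 / 145307925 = -64.69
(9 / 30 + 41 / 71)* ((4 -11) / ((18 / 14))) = -30527 / 6390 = -4.78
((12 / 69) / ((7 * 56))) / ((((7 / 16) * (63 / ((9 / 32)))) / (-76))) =-19 / 55223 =-0.00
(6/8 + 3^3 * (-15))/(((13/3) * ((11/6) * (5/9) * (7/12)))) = -10206/65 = -157.02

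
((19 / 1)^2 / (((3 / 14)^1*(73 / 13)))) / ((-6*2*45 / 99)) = -361361 / 6570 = -55.00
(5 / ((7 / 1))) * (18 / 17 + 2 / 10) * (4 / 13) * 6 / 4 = 642 / 1547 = 0.41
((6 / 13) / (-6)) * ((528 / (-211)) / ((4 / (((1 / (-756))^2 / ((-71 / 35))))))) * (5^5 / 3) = -171875 / 3975298236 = -0.00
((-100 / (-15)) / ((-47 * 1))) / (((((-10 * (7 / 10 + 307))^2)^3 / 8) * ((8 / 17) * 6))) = -10 / 21118176899110796657391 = -0.00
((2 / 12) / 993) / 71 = 1 / 423018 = 0.00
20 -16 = 4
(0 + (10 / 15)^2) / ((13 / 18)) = 8 / 13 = 0.62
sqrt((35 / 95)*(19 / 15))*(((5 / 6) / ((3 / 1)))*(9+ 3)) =2*sqrt(105) / 9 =2.28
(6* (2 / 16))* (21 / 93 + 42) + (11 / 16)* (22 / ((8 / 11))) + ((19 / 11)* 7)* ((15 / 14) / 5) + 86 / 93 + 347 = 26384029 / 65472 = 402.98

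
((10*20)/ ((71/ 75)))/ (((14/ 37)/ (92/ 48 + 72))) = 20511875/ 497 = 41271.38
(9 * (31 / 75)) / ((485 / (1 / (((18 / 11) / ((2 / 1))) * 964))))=341 / 35065500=0.00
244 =244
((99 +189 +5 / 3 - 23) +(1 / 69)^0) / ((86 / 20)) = 8030 / 129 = 62.25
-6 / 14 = -3 / 7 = -0.43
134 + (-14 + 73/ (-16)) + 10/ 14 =13009/ 112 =116.15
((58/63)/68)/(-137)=-29/293454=-0.00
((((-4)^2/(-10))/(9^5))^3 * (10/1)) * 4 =-4096/5147278302366225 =-0.00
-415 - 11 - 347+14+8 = -751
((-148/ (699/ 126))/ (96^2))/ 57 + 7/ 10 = 0.70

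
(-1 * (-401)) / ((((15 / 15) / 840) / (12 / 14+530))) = 178813920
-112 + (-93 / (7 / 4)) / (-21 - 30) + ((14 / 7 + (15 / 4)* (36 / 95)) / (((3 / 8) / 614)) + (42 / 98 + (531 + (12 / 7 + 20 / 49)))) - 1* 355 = 5669.00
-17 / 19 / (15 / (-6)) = 34 / 95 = 0.36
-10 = -10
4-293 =-289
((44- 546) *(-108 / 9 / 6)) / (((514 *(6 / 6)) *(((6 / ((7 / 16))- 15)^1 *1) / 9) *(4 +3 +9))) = -1757 / 2056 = -0.85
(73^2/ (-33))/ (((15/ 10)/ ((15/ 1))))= -53290/ 33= -1614.85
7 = 7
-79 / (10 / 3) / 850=-237 / 8500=-0.03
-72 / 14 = -36 / 7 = -5.14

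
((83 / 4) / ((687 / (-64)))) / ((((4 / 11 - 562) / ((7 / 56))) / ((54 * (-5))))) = -82170 / 707381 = -0.12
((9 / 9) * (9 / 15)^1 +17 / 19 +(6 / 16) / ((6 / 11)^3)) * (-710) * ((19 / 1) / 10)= -14784827 / 2880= -5133.62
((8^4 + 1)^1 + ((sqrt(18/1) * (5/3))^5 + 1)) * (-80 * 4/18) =-2000000 * sqrt(2)/9-218560/3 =-387123.01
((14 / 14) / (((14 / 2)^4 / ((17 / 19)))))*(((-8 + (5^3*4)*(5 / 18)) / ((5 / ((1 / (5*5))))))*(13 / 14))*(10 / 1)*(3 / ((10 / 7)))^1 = 0.01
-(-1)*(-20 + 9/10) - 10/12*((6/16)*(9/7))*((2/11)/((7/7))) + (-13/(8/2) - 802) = -2539223/3080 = -824.42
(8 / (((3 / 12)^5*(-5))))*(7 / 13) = -57344 / 65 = -882.22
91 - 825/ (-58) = 6103/ 58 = 105.22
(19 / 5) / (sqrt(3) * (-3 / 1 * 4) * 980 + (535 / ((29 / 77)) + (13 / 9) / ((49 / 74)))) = -7309103186448 * sqrt(3) / 67528198610267351 - 4421195244963 / 337640993051336755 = -0.00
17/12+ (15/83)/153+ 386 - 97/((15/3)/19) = 1593119/84660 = 18.82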